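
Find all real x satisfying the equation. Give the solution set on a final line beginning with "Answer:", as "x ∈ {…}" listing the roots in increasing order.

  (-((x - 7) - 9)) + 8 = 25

Step 1. [(-((x - 7) - 9)) + 8 = 25] subtract 8: x sits inside (… + 8), so sub: -((x - 7) - 9) = 17.
Step 2. [-((x - 7) - 9) = 17] flip signs both sides ⇒ neg: (x - 7) - 9 = -17.
Step 3. [(x - 7) - 9 = -17] -9 is outermost — add 9 both sides, so sub: x - 7 = -8.
Step 4. [x - 7 = -8] the outer -7 inverts by adding 7, so sub: x = -1.

Answer: x ∈ {-1}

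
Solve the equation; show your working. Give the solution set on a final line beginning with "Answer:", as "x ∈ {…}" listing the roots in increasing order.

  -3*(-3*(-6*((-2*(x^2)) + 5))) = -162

Step 1. [-3*(-3*(-6*((-2*(x^2)) + 5))) = -162] leading coefficient -3: divide by -3 ⇒ div: -3*(-6*((-2*(x^2)) + 5)) = 54.
Step 2. [-3*(-6*((-2*(x^2)) + 5)) = 54] -3·(inner) — divide through by -3 ⇒ div: -6*((-2*(x^2)) + 5) = -18.
Step 3. [-6*((-2*(x^2)) + 5) = -18] LHS = -6·(…); ÷-6 both sides, so div: (-2*(x^2)) + 5 = 3.
Step 4. [(-2*(x^2)) + 5 = 3] 5 comes off first (subtract 5). So sub: -2*(x^2) = -2.
Step 5. [-2*(x^2) = -2] -2 out front; divide by -2 ⇒ div: x^2 = 1.
Step 6. [x^2 = 1] √ both sides: 1 ≥ 0 gives two branches. So sqrt: x = 1 or -1.

Answer: x ∈ {-1, 1}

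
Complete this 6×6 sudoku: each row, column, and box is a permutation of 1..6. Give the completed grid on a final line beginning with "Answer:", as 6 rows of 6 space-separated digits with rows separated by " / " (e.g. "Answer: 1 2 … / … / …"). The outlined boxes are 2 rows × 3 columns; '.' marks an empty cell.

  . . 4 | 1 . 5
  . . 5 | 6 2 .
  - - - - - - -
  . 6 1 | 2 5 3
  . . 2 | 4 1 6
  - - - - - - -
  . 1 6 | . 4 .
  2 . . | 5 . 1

Step 1. [r2c2∈{3}] r2c2 has the single candidate 3. So r2c2=3.
Step 2. [r5c1∈{3,5}] in row 5, 5 fits only at r5c1 ⇒ r5c1=5.
Step 3. [r6c3∈{3}] r6c3 is down to just 3. So r6c3=3.
Step 4. [r5c6∈{2}] r5c6 has the single candidate 2 ⇒ r5c6=2.
Step 5. [r1c5∈{3}] nothing but 3 survives at r1c5. So r1c5=3.
Step 6. [r4c1∈{3}] nothing but 3 survives at r4c1, so r4c1=3.
Step 7. [r3c1∈{4}] r3c1's peers cover all but 4 ⇒ r3c1=4.
Step 8. [r6c2∈{4}] only 4 remains possible at r6c2, so r6c2=4.
Step 9. [r5c4∈{3}] r5c4 is down to just 3. So r5c4=3.
Step 10. [r2c6∈{4}] nothing but 4 survives at r2c6 ⇒ r2c6=4.
Step 11. [r1c2∈{2}] only 2 remains possible at r1c2 ⇒ r1c2=2.
Step 12. [r4c2∈{5}] r4c2 is down to just 5, so r4c2=5.
Step 13. [r1c1∈{6}] nothing but 6 survives at r1c1 ⇒ r1c1=6.
Step 14. [r6c5∈{6}] r6c5 has the single candidate 6. So r6c5=6.
Step 15. [r2c1∈{1}] r2c1's peers cover all but 1. So r2c1=1.

Answer: 6 2 4 1 3 5 / 1 3 5 6 2 4 / 4 6 1 2 5 3 / 3 5 2 4 1 6 / 5 1 6 3 4 2 / 2 4 3 5 6 1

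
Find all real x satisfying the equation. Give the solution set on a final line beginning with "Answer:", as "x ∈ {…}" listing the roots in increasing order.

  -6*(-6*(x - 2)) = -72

Step 1. [-6*(-6*(x - 2)) = -72] LHS = -6·(…); ÷-6 both sides, so div: -6*(x - 2) = 12.
Step 2. [-6*(x - 2) = 12] divide by the outer -6 ⇒ div: x - 2 = -2.
Step 3. [x - 2 = -2] peel the -2: add 2 from each side. So sub: x = 0.

Answer: x ∈ {0}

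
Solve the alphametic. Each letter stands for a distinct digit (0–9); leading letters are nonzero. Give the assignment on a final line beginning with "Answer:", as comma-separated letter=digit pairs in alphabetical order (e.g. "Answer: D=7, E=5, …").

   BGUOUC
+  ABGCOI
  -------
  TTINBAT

Step 1. [col 1: C + I ≡ T (mod 10)] I=7 is one option consistent with column 1 (C + I ≡ T (mod 10), carry-in 0) — take it ⇒ I=7.
Step 2. [col 1: C + I ≡ T (mod 10)] T=1 is one option consistent with column 1 (C + I ≡ T (mod 10), carry-in 0) — take it, so T=1.
Step 3. [col 1: C + I ≡ T (mod 10)] column 1 reads C+I+carry(0)=T with I=7, T=1; with digits 1,7 already taken and all letters distinct, the only value for C is 4. So C=4.
Step 4. [col 2: U + O ≡ A (mod 10)] column 2 (U + O ≡ A (mod 10), carry-in 1) doesn't pin O yet; pick O=8 and continue. So O=8.
Step 5. [col 2: U + O ≡ A (mod 10)] U=0 is one option consistent with column 2 (U + O ≡ A (mod 10), carry-in 1) — take it ⇒ U=0.
Step 6. [col 2: U + O ≡ A (mod 10)] in column 2 we have U+O≡A with carry-in 1; given U=0, O=8 and digits 0,1,4,7,8 already taken and all letters distinct, that pins A to 9. So A=9.
Step 7. [col 3: O + C ≡ B (mod 10)] from column 3 (O=8, C=4, carry-in 0, digits 0,1,4,7,8,9 already taken and all letters distinct): B must equal 2, so B=2.
Step 8. [col 4: U + G ≡ N (mod 10)] column 4: given U=0, carry-in 1, and digits 0,1,2,4,7,8,9 already taken and all letters distinct, U+G≡N (mod 10) forces G=5. So G=5.
Step 9. [col 4: U + G ≡ N (mod 10)] from column 4 (U=0, G=5, carry-in 1, digits 0,1,2,4,5,7,8,9 already taken and all letters distinct): N must equal 6, so N=6.

Answer: A=9, B=2, C=4, G=5, I=7, N=6, O=8, T=1, U=0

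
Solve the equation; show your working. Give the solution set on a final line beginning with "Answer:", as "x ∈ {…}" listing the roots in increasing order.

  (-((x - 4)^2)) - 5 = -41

Step 1. [(-((x - 4)^2)) - 5 = -41] 5 comes off first (add 5) ⇒ sub: -((x - 4)^2) = -36.
Step 2. [-((x - 4)^2) = -36] leading − — multiply by −1, so neg: (x - 4)^2 = 36.
Step 3. [(x - 4)^2 = 36] LHS squared, RHS 36 ≥ 0: apply √ (±), so sqrt: x - 4 = 6 or -6.
Step 4. [x - 4 = 6 or -6] the outer -4 inverts by adding 4 ⇒ sub: x = 10 or -2.

Answer: x ∈ {-2, 10}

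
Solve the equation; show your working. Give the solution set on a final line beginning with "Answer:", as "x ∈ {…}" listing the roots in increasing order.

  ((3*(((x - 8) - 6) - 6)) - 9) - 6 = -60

Step 1. [((3*(((x - 8) - 6) - 6)) - 9) - 6 = -60] add 6: x sits inside (… - 6) ⇒ sub: (3*(((x - 8) - 6) - 6)) - 9 = -54.
Step 2. [(3*(((x - 8) - 6) - 6)) - 9 = -54] 3 divides every term; factor it out ⇒ factor: (((x - 8) - 6) - 6) - 3 = -18.
Step 3. [(((x - 8) - 6) - 6) - 3 = -18] add 3: x sits inside (… - 3) ⇒ sub: ((x - 8) - 6) - 6 = -15.
Step 4. [((x - 8) - 6) - 6 = -15] peel the -6: add 6 from each side ⇒ sub: (x - 8) - 6 = -9.
Step 5. [(x - 8) - 6 = -9] 6 comes off first (add 6) ⇒ sub: x - 8 = -3.
Step 6. [x - 8 = -3] peel the -8: add 8 from each side, so sub: x = 5.

Answer: x ∈ {5}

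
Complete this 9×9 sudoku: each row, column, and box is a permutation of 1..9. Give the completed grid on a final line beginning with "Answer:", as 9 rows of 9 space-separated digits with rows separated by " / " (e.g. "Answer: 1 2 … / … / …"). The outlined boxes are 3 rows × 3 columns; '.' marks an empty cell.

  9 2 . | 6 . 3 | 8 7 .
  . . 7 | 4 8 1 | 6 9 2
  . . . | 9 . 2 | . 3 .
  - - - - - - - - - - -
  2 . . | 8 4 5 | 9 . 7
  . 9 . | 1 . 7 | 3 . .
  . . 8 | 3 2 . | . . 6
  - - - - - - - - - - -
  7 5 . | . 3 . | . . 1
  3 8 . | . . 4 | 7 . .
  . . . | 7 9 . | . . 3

Step 1. [r1c3∈{1,4,5}] in row 1, 1 fits only at r1c3, so r1c3=1.
Step 2. [r5c8∈{2,4,5,8}] 2 has one home in row 5: r5c8 ⇒ r5c8=2.
Step 3. [r1c9∈{4,5}] 4 has one home in row 1: r1c9, so r1c9=4.
Step 4. [r3c9∈{5}] r3c9 is down to just 5, so r3c9=5.
Step 5. [r5c3∈{4,5,6}] r5c3 is the only open cell in col 3 admitting 5, so r5c3=5.
Step 6. [r5c1∈{4,6}] 4 has one home in row 5: r5c1. So r5c1=4.
Step 7. [r6c1∈{1}] r6c1's peers cover all but 1 ⇒ r6c1=1.
Step 8. [r9c1∈{6}] r9c1 is down to just 6. So r9c1=6.
Step 9. [r7c4∈{2}] r7c4 is down to just 2, so r7c4=2.
Step 10. [r7c7∈{4}] nothing but 4 survives at r7c7. So r7c7=4.
Step 11. [r7c6∈{6,8}] across col 6, 6 lands solely at r7c6, so r7c6=6.
Step 12. [r6c7∈{5}] r6c7 has the single candidate 5, so r6c7=5.
Step 13. [r4c3∈{3,6}] r4c3 is the only open cell in col 3 admitting 3, so r4c3=3.
Step 14. [r8c4∈{5}] r8c4's peers cover all but 5 ⇒ r8c4=5.
Step 15. [r8c3∈{2,9}] across row 8, 2 lands solely at r8c3, so r8c3=2.
Step 16. [r3c3∈{4,6}] 6 has one home in col 3: r3c3. So r3c3=6.
Step 17. [r9c8∈{5,8}] row 9 places 5 nowhere but r9c8 ⇒ r9c8=5.
Step 18. [r3c2∈{4}] r3c2 is down to just 4 ⇒ r3c2=4.
Step 19. [r3c7∈{1}] r3c7 is down to just 1 ⇒ r3c7=1.
Step 20. [r9c6∈{8}] r9c6's peers cover all but 8 ⇒ r9c6=8.
Step 21. [r8c8∈{6}] r8c8's peers cover all but 6 ⇒ r8c8=6.
Step 22. [r1c5∈{5}] r1c5's peers cover all but 5 ⇒ r1c5=5.
Step 23. [r8c5∈{1}] r8c5's peers cover all but 1. So r8c5=1.
Step 24. [r3c1∈{8}] r3c1's peers cover all but 8, so r3c1=8.
Step 25. [r9c2∈{1}] r9c2 is down to just 1, so r9c2=1.
Step 26. [r2c2∈{3}] nothing but 3 survives at r2c2. So r2c2=3.
Step 27. [r6c8∈{4}] nothing but 4 survives at r6c8, so r6c8=4.
Step 28. [r3c5∈{7}] r3c5 has the single candidate 7 ⇒ r3c5=7.
Step 29. [r6c2∈{7}] r6c2's peers cover all but 7, so r6c2=7.
Step 30. [r4c2∈{6}] only 6 remains possible at r4c2. So r4c2=6.
Step 31. [r4c8∈{1}] only 1 remains possible at r4c8. So r4c8=1.
Step 32. [r7c8∈{8}] r7c8 is down to just 8. So r7c8=8.
Step 33. [r5c5∈{6}] only 6 remains possible at r5c5. So r5c5=6.
Step 34. [r5c9∈{8}] r5c9 has the single candidate 8, so r5c9=8.
Step 35. [r7c3∈{9}] nothing but 9 survives at r7c3, so r7c3=9.
Step 36. [r8c9∈{9}] nothing but 9 survives at r8c9, so r8c9=9.
Step 37. [r6c6∈{9}] nothing but 9 survives at r6c6 ⇒ r6c6=9.
Step 38. [r9c3∈{4}] r9c3 has the single candidate 4 ⇒ r9c3=4.
Step 39. [r9c7∈{2}] nothing but 2 survives at r9c7, so r9c7=2.
Step 40. [r2c1∈{5}] r2c1 has the single candidate 5. So r2c1=5.

Answer: 9 2 1 6 5 3 8 7 4 / 5 3 7 4 8 1 6 9 2 / 8 4 6 9 7 2 1 3 5 / 2 6 3 8 4 5 9 1 7 / 4 9 5 1 6 7 3 2 8 / 1 7 8 3 2 9 5 4 6 / 7 5 9 2 3 6 4 8 1 / 3 8 2 5 1 4 7 6 9 / 6 1 4 7 9 8 2 5 3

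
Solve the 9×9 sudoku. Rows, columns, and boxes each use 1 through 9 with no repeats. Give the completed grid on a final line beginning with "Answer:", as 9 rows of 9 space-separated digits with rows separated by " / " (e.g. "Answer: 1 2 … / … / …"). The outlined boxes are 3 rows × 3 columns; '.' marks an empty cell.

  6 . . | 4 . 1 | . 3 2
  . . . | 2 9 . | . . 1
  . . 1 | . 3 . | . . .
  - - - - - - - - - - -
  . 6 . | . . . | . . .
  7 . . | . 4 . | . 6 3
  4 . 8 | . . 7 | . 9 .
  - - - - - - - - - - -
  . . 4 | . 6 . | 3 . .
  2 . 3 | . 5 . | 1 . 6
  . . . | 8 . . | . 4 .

Step 1. [r6c9∈{5}] r6c9 has the single candidate 5, so r6c9=5.
Step 2. [r3c2∈{2,4,5,7,8,9}] across row 3, 2 lands solely at r3c2, so r3c2=2.
Step 3. [r4c8∈{1,2,7,8}] r4c8 is the only open cell in col 8 admitting 1, so r4c8=1.
Step 4. [r2c2∈{3,4,5,7,8}] r2c2 is the only open cell in col 2 admitting 4. So r2c2=4.
Step 5. [r7c8∈{2,5,7,8}] in col 8, 2 fits only at r7c8. So r7c8=2.
Step 6. [r7c6∈{9}] nothing but 9 survives at r7c6. So r7c6=9.
Step 7. [r9c7∈{5,7,9}] box 9 places 5 nowhere but r9c7. So r9c7=5.
Step 8. [r8c2∈{7,8,9}] r8c2 is the only open cell in row 8 admitting 9, so r8c2=9.
Step 9. [r9c1∈{1}] only 1 remains possible at r9c1 ⇒ r9c1=1.
Step 10. [r9c2∈{7}] r9c2 is down to just 7. So r9c2=7.
Step 11. [r1c5∈{7,8}] r1c5 is the only open cell in col 5 admitting 7. So r1c5=7.
Step 12. [r4c5∈{2,8}] col 5 places 8 nowhere but r4c5 ⇒ r4c5=8.
Step 13. [r8c8∈{7,8}] r8c8 is the only open cell in row 8 admitting 8. So r8c8=8.
Step 14. [r3c9∈{4,7,8,9}] col 9 places 8 nowhere but r3c9. So r3c9=8.
Step 15. [r3c7∈{4,6,7,9}] across row 3, 4 lands solely at r3c7. So r3c7=4.
Step 16. [r6c5∈{1,2}] r6c5 is the only open cell in col 5 admitting 1 ⇒ r6c5=1.
Step 17. [r2c1∈{3,5,8}] across row 2, 3 lands solely at r2c1 ⇒ r2c1=3.
Step 18. [r2c3∈{5,7}] 7 has one home in col 3: r2c3 ⇒ r2c3=7.
Step 19. [r3c1∈{5,9}] in row 3, 9 fits only at r3c1, so r3c1=9.
Step 20. [r4c1∈{5}] r4c1's peers cover all but 5. So r4c1=5.
Step 21. [r4c7∈{2,7}] 7 has one home in col 7: r4c7 ⇒ r4c7=7.
Step 22. [r2c6∈{5,6,8}] r2c6 is the only open cell in row 2 admitting 8, so r2c6=8.
Step 23. [r3c6∈{5,6}] col 6 places 6 nowhere but r3c6. So r3c6=6.
Step 24. [r3c4∈{5}] only 5 remains possible at r3c4, so r3c4=5.
Step 25. [r7c2∈{5,8}] across row 7, 5 lands solely at r7c2. So r7c2=5.
Step 26. [r5c4∈{9}] r5c4 has the single candidate 9. So r5c4=9.
Step 27. [r5c3∈{2}] r5c3 has the single candidate 2, so r5c3=2.
Step 28. [r4c4∈{3}] only 3 remains possible at r4c4, so r4c4=3.
Step 29. [r7c4∈{1,7}] r7c4 is the only open cell in row 7 admitting 1 ⇒ r7c4=1.
Step 30. [r4c6∈{2}] nothing but 2 survives at r4c6, so r4c6=2.
Step 31. [r8c6∈{4}] r8c6 has the single candidate 4, so r8c6=4.
Step 32. [r4c3∈{9}] r4c3 has the single candidate 9. So r4c3=9.
Step 33. [r6c4∈{6}] r6c4 has the single candidate 6, so r6c4=6.
Step 34. [r2c8∈{5}] r2c8's peers cover all but 5. So r2c8=5.
Step 35. [r1c3∈{5}] r1c3's peers cover all but 5 ⇒ r1c3=5.
Step 36. [r9c9∈{9}] only 9 remains possible at r9c9, so r9c9=9.
Step 37. [r7c1∈{8}] r7c1's peers cover all but 8, so r7c1=8.
Step 38. [r6c7∈{2}] r6c7's peers cover all but 2. So r6c7=2.
Step 39. [r4c9∈{4}] nothing but 4 survives at r4c9 ⇒ r4c9=4.
Step 40. [r3c8∈{7}] only 7 remains possible at r3c8. So r3c8=7.
Step 41. [r1c7∈{9}] r1c7 has the single candidate 9, so r1c7=9.
Step 42. [r2c7∈{6}] nothing but 6 survives at r2c7. So r2c7=6.
Step 43. [r9c5∈{2}] r9c5 has the single candidate 2. So r9c5=2.
Step 44. [r9c6∈{3}] r9c6's peers cover all but 3. So r9c6=3.
Step 45. [r5c7∈{8}] r5c7 has the single candidate 8 ⇒ r5c7=8.
Step 46. [r5c6∈{5}] r5c6 has the single candidate 5 ⇒ r5c6=5.
Step 47. [r1c2∈{8}] only 8 remains possible at r1c2, so r1c2=8.
Step 48. [r5c2∈{1}] only 1 remains possible at r5c2 ⇒ r5c2=1.
Step 49. [r7c9∈{7}] r7c9 is down to just 7 ⇒ r7c9=7.
Step 50. [r8c4∈{7}] r8c4 is down to just 7, so r8c4=7.
Step 51. [r9c3∈{6}] nothing but 6 survives at r9c3 ⇒ r9c3=6.
Step 52. [r6c2∈{3}] nothing but 3 survives at r6c2, so r6c2=3.

Answer: 6 8 5 4 7 1 9 3 2 / 3 4 7 2 9 8 6 5 1 / 9 2 1 5 3 6 4 7 8 / 5 6 9 3 8 2 7 1 4 / 7 1 2 9 4 5 8 6 3 / 4 3 8 6 1 7 2 9 5 / 8 5 4 1 6 9 3 2 7 / 2 9 3 7 5 4 1 8 6 / 1 7 6 8 2 3 5 4 9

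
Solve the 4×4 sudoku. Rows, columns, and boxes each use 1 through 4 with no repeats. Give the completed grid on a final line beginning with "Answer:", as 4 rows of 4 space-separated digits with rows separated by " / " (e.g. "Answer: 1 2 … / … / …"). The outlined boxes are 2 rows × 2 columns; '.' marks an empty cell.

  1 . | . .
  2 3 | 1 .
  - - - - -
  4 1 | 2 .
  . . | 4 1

Step 1. [r1c4∈{2,3,4}] in row 1, 2 fits only at r1c4 ⇒ r1c4=2.
Step 2. [r4c1∈{3}] r4c1's peers cover all but 3. So r4c1=3.
Step 3. [r1c3∈{3}] r1c3 is down to just 3 ⇒ r1c3=3.
Step 4. [r1c2∈{4}] nothing but 4 survives at r1c2. So r1c2=4.
Step 5. [r2c4∈{4}] r2c4's peers cover all but 4. So r2c4=4.
Step 6. [r4c2∈{2}] r4c2 has the single candidate 2. So r4c2=2.
Step 7. [r3c4∈{3}] only 3 remains possible at r3c4 ⇒ r3c4=3.

Answer: 1 4 3 2 / 2 3 1 4 / 4 1 2 3 / 3 2 4 1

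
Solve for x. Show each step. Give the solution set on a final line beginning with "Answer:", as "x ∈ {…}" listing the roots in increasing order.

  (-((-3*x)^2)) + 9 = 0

Step 1. [(-((-3*x)^2)) + 9 = 0] subtract 9: x sits inside (… + 9) ⇒ sub: -((-3*x)^2) = -9.
Step 2. [-((-3*x)^2) = -9] leading − — multiply by −1. So neg: (-3*x)^2 = 9.
Step 3. [(-3*x)^2 = 9] 9 ≥ 0, LHS is (·)² — take ±√. So sqrt: -3*x = 3 or -3.
Step 4. [-3*x = 3 or -3] -3·(inner) — divide through by -3, so div: x = -1 or 1.

Answer: x ∈ {-1, 1}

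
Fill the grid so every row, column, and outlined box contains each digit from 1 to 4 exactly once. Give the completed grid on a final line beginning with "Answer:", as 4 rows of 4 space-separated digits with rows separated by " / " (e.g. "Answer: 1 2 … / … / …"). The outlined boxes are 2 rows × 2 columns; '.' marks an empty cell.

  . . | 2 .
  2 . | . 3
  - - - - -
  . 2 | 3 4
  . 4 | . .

Step 1. [r1c4∈{1}] only 1 remains possible at r1c4 ⇒ r1c4=1.
Step 2. [r4c1∈{1,3}] 3 has one home in row 4: r4c1. So r4c1=3.
Step 3. [r2c2∈{1}] nothing but 1 survives at r2c2. So r2c2=1.
Step 4. [r3c1∈{1}] only 1 remains possible at r3c1. So r3c1=1.
Step 5. [r1c1∈{4}] r1c1 is down to just 4, so r1c1=4.
Step 6. [r4c3∈{1}] r4c3 is down to just 1. So r4c3=1.
Step 7. [r4c4∈{2}] only 2 remains possible at r4c4. So r4c4=2.
Step 8. [r1c2∈{3}] r1c2 has the single candidate 3 ⇒ r1c2=3.
Step 9. [r2c3∈{4}] r2c3's peers cover all but 4, so r2c3=4.

Answer: 4 3 2 1 / 2 1 4 3 / 1 2 3 4 / 3 4 1 2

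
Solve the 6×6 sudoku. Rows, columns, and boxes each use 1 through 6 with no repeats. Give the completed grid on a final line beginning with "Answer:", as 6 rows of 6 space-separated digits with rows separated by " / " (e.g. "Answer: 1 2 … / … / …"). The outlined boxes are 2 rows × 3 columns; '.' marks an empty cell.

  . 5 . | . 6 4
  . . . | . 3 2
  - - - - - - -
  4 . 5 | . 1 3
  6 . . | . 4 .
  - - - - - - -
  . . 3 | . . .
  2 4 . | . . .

Step 1. [r2c1∈{1}] r2c1 has the single candidate 1. So r2c1=1.
Step 2. [r6c5∈{5}] nothing but 5 survives at r6c5. So r6c5=5.
Step 3. [r3c2∈{2}] r3c2's peers cover all but 2, so r3c2=2.
Step 4. [r5c4∈{1,2,4,6}] 4 has one home in row 5: r5c4, so r5c4=4.
Step 5. [r6c4∈{1,3,6}] across row 6, 3 lands solely at r6c4, so r6c4=3.
Step 6. [r2c2∈{6}] r2c2 is down to just 6, so r2c2=6.
Step 7. [r5c2∈{1}] r5c2's peers cover all but 1, so r5c2=1.
Step 8. [r6c3∈{6}] r6c3 has the single candidate 6. So r6c3=6.
Step 9. [r2c4∈{5}] nothing but 5 survives at r2c4 ⇒ r2c4=5.
Step 10. [r4c3∈{1}] only 1 remains possible at r4c3. So r4c3=1.
Step 11. [r5c5∈{2}] r5c5's peers cover all but 2, so r5c5=2.
Step 12. [r1c1∈{3}] r1c1 has the single candidate 3 ⇒ r1c1=3.
Step 13. [r3c4∈{6}] r3c4 has the single candidate 6 ⇒ r3c4=6.
Step 14. [r1c3∈{2}] only 2 remains possible at r1c3, so r1c3=2.
Step 15. [r1c4∈{1}] r1c4 is down to just 1. So r1c4=1.
Step 16. [r4c6∈{5}] nothing but 5 survives at r4c6 ⇒ r4c6=5.
Step 17. [r5c6∈{6}] r5c6 has the single candidate 6, so r5c6=6.
Step 18. [r2c3∈{4}] nothing but 4 survives at r2c3 ⇒ r2c3=4.
Step 19. [r4c4∈{2}] only 2 remains possible at r4c4. So r4c4=2.
Step 20. [r4c2∈{3}] r4c2's peers cover all but 3. So r4c2=3.
Step 21. [r6c6∈{1}] r6c6 is down to just 1, so r6c6=1.
Step 22. [r5c1∈{5}] r5c1 is down to just 5. So r5c1=5.

Answer: 3 5 2 1 6 4 / 1 6 4 5 3 2 / 4 2 5 6 1 3 / 6 3 1 2 4 5 / 5 1 3 4 2 6 / 2 4 6 3 5 1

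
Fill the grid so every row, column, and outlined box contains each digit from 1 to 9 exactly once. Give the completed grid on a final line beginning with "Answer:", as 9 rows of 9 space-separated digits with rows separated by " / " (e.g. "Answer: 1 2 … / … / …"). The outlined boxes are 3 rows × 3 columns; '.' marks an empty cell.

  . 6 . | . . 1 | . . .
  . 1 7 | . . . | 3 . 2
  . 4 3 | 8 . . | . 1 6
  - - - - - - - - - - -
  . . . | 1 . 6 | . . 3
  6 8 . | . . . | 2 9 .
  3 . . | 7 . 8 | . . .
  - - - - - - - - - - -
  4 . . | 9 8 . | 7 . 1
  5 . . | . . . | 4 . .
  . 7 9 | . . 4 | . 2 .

Step 1. [r1c3∈{2,5,8}] across box 1, 5 lands solely at r1c3 ⇒ r1c3=5.
Step 2. [r8c3∈{1,2,6,8}] r8c3 is the only open cell in col 3 admitting 8, so r8c3=8.
Step 3. [r8c5∈{1,2,3,6,7}] 1 has one home in row 8: r8c5 ⇒ r8c5=1.
Step 4. [r5c9∈{4,5,7}] across row 5, 7 lands solely at r5c9, so r5c9=7.
Step 5. [r8c6∈{2,3,7}] row 8 places 7 nowhere but r8c6. So r8c6=7.
Step 6. [r3c5∈{2,5,7,9}] across row 3, 7 lands solely at r3c5, so r3c5=7.
Step 7. [r6c7∈{1,5,6}] across col 7, 1 lands solely at r6c7, so r6c7=1.
Step 8. [r9c7∈{5,6,8}] in col 7, 6 fits only at r9c7 ⇒ r9c7=6.
Step 9. [r2c5∈{4,5,6,9}] r2c5 is the only open cell in col 5 admitting 6, so r2c5=6.
Step 10. [r8c8∈{3}] only 3 remains possible at r8c8. So r8c8=3.
Step 11. [r7c8∈{5}] r7c8's peers cover all but 5, so r7c8=5.
Step 12. [r8c2∈{2}] r8c2 has the single candidate 2 ⇒ r8c2=2.
Step 13. [r1c4∈{2,3,4}] r1c4 is the only open cell in col 4 admitting 2, so r1c4=2.
Step 14. [r6c9∈{4,5}] 5 has one home in col 9: r6c9, so r6c9=5.
Step 15. [r1c9∈{4,8,9}] 4 has one home in col 9: r1c9, so r1c9=4.
Step 16. [r2c8∈{8}] r2c8 has the single candidate 8 ⇒ r2c8=8.
Step 17. [r2c1∈{9}] r2c1 has the single candidate 9, so r2c1=9.
Step 18. [r1c5∈{3,9}] row 1 places 3 nowhere but r1c5 ⇒ r1c5=3.
Step 19. [r9c4∈{3,5}] row 9 places 3 nowhere but r9c4. So r9c4=3.
Step 20. [r2c6∈{5}] nothing but 5 survives at r2c6 ⇒ r2c6=5.
Step 21. [r4c8∈{4}] r4c8's peers cover all but 4. So r4c8=4.
Step 22. [r5c4∈{4,5}] r5c4 is the only open cell in col 4 admitting 5 ⇒ r5c4=5.
Step 23. [r4c3∈{2}] r4c3's peers cover all but 2, so r4c3=2.
Step 24. [r6c3∈{4}] nothing but 4 survives at r6c3 ⇒ r6c3=4.
Step 25. [r6c2∈{9}] only 9 remains possible at r6c2, so r6c2=9.
Step 26. [r3c7∈{5,9}] r3c7 is the only open cell in row 3 admitting 5 ⇒ r3c7=5.
Step 27. [r1c8∈{7}] nothing but 7 survives at r1c8. So r1c8=7.
Step 28. [r8c4∈{6}] only 6 remains possible at r8c4. So r8c4=6.
Step 29. [r7c6∈{2}] nothing but 2 survives at r7c6, so r7c6=2.
Step 30. [r7c3∈{6}] r7c3 has the single candidate 6. So r7c3=6.
Step 31. [r2c4∈{4}] r2c4 is down to just 4 ⇒ r2c4=4.
Step 32. [r9c5∈{5}] r9c5 is down to just 5. So r9c5=5.
Step 33. [r3c1∈{2}] r3c1's peers cover all but 2, so r3c1=2.
Step 34. [r4c7∈{8}] only 8 remains possible at r4c7, so r4c7=8.
Step 35. [r6c5∈{2}] nothing but 2 survives at r6c5, so r6c5=2.
Step 36. [r4c1∈{7}] r4c1 has the single candidate 7. So r4c1=7.
Step 37. [r9c9∈{8}] nothing but 8 survives at r9c9 ⇒ r9c9=8.
Step 38. [r7c2∈{3}] r7c2's peers cover all but 3 ⇒ r7c2=3.
Step 39. [r4c5∈{9}] r4c5 is down to just 9. So r4c5=9.
Step 40. [r3c6∈{9}] nothing but 9 survives at r3c6, so r3c6=9.
Step 41. [r5c3∈{1}] only 1 remains possible at r5c3. So r5c3=1.
Step 42. [r4c2∈{5}] r4c2 is down to just 5, so r4c2=5.
Step 43. [r5c6∈{3}] r5c6 has the single candidate 3 ⇒ r5c6=3.
Step 44. [r5c5∈{4}] r5c5's peers cover all but 4, so r5c5=4.
Step 45. [r8c9∈{9}] r8c9 is down to just 9. So r8c9=9.
Step 46. [r1c1∈{8}] r1c1 has the single candidate 8 ⇒ r1c1=8.
Step 47. [r1c7∈{9}] r1c7's peers cover all but 9, so r1c7=9.
Step 48. [r6c8∈{6}] r6c8 has the single candidate 6, so r6c8=6.
Step 49. [r9c1∈{1}] only 1 remains possible at r9c1 ⇒ r9c1=1.

Answer: 8 6 5 2 3 1 9 7 4 / 9 1 7 4 6 5 3 8 2 / 2 4 3 8 7 9 5 1 6 / 7 5 2 1 9 6 8 4 3 / 6 8 1 5 4 3 2 9 7 / 3 9 4 7 2 8 1 6 5 / 4 3 6 9 8 2 7 5 1 / 5 2 8 6 1 7 4 3 9 / 1 7 9 3 5 4 6 2 8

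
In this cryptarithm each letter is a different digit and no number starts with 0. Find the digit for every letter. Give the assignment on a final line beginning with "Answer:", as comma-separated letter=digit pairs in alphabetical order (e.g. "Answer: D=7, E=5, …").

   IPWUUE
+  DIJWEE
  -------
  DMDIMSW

Step 1. [col 1: E + E ≡ W (mod 10)] W=2 is one option consistent with column 1 (E + E ≡ W (mod 10), carry-in 0) — take it. So W=2.
Step 2. [col 1: E + E ≡ W (mod 10)] E=6 is one option consistent with column 1 (E + E ≡ W (mod 10), carry-in 0) — take it. So E=6.
Step 3. [col 2: U + E ≡ S (mod 10)] several values work for S in column 2 (U + E ≡ S (mod 10), carry-in 1); try S=4, so S=4.
Step 4. [D] the sum has 7 digits but both addends have 6; that extra leading digit D is the final carry, namely 1. So D=1.
Step 5. [col 2: U + E ≡ S (mod 10)] in column 2 we have U+E≡S with carry-in 1; given E=6, S=4 and digits 1,2,4,6 already taken and all letters distinct, that pins U to 7, so U=7.
Step 6. [col 3: U + W ≡ M (mod 10)] in column 3 we have U+W≡M with carry-in 1; given U=7, W=2 and digits 1,2,4,6,7 already taken and all letters distinct, that pins M to 0. So M=0.
Step 7. [col 4: W + J ≡ I (mod 10)] from column 4 (W=2, carry-in 1, digits 0,1,2,4,6,7 already taken and all letters distinct): J must equal 5, so J=5.
Step 8. [col 4: W + J ≡ I (mod 10)] in column 4 we have W+J≡I with carry-in 1; given W=2, J=5 and digits 0,1,2,4,5,6,7 already taken and all letters distinct, that pins I to 8. So I=8.
Step 9. [col 5: P + I ≡ D (mod 10)] column 5 reads P+I+carry(0)=D with I=8, D=1; with digits 0,1,2,4,5,6,7,8 already taken and all letters distinct, the only value for P is 3, so P=3.

Answer: D=1, E=6, I=8, J=5, M=0, P=3, S=4, U=7, W=2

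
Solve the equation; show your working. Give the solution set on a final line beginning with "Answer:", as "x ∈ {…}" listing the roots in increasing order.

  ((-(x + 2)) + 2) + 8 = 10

Step 1. [((-(x + 2)) + 2) + 8 = 10] the outer +8 inverts by subtracting 8. So sub: (-(x + 2)) + 2 = 2.
Step 2. [(-(x + 2)) + 2 = 2] 2 comes off first (subtract 2), so sub: -(x + 2) = 0.
Step 3. [-(x + 2) = 0] flip signs both sides ⇒ neg: x + 2 = 0.
Step 4. [x + 2 = 0] 2 comes off first (subtract 2) ⇒ sub: x = -2.

Answer: x ∈ {-2}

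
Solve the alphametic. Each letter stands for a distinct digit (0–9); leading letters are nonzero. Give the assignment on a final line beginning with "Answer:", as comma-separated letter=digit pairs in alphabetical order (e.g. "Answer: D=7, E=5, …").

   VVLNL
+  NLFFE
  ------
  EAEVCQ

Step 1. [col 1: L + E ≡ Q (mod 10)] no forcing yet in column 1 (carry-in 0); E=1 is free and consistent — try it, so E=1.
Step 2. [col 1: L + E ≡ Q (mod 10)] no forcing yet in column 1 (carry-in 0); Q=5 is free and consistent — try it ⇒ Q=5.
Step 3. [col 1: L + E ≡ Q (mod 10)] in column 1 we have L+E≡Q with carry-in 0; given E=1, Q=5 and digits 1,5 already taken and all letters distinct, that pins L to 4. So L=4.
Step 4. [col 2: N + F ≡ C (mod 10)] no forcing yet in column 2 (carry-in 0); N=8 is free and consistent — try it, so N=8.
Step 5. [col 2: N + F ≡ C (mod 10)] C=0 is one option consistent with column 2 (N + F ≡ C (mod 10), carry-in 0) — take it ⇒ C=0.
Step 6. [col 2: N + F ≡ C (mod 10)] in column 2 we have N+F≡C with carry-in 0; given N=8, C=0 and digits 0,1,4,5,8 already taken and all letters distinct, that pins F to 2 ⇒ F=2.
Step 7. [col 3: L + F ≡ V (mod 10)] column 3: given L=4, F=2, carry-in 1, and digits 0,1,2,4,5,8 already taken and all letters distinct, L+F≡V (mod 10) forces V=7, so V=7.
Step 8. [col 5: V + N ≡ A (mod 10)] column 5: given V=7, N=8, carry-in 1, and digits 0,1,2,4,5,7,8 already taken and all letters distinct, V+N≡A (mod 10) forces A=6, so A=6.

Answer: A=6, C=0, E=1, F=2, L=4, N=8, Q=5, V=7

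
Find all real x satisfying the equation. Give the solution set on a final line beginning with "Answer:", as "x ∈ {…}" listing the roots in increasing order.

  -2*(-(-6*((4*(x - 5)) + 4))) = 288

Step 1. [-2*(-(-6*((4*(x - 5)) + 4))) = 288] leading coefficient -2: divide by -2, so div: -(-6*((4*(x - 5)) + 4)) = -144.
Step 2. [-(-6*((4*(x - 5)) + 4)) = -144] flip signs both sides ⇒ neg: -6*((4*(x - 5)) + 4) = 144.
Step 3. [-6*((4*(x - 5)) + 4) = 144] divide by the outer -6 ⇒ div: (4*(x - 5)) + 4 = -24.
Step 4. [(4*(x - 5)) + 4 = -24] common factor 4 (LHS and -24) — divide through, so factor: (x - 5) + 1 = -6.
Step 5. [(x - 5) + 1 = -6] peel the +1: subtract 1 from each side. So sub: x - 5 = -7.
Step 6. [x - 5 = -7] -5 is outermost — add 5 both sides. So sub: x = -2.

Answer: x ∈ {-2}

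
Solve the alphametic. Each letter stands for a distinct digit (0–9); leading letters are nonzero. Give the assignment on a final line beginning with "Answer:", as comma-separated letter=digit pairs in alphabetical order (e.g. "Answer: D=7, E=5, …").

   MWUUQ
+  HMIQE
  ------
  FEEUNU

Step 1. [col 1: Q + E ≡ U (mod 10)] E=3 is one option consistent with column 1 (Q + E ≡ U (mod 10), carry-in 0) — take it. So E=3.
Step 2. [col 1: Q + E ≡ U (mod 10)] U=5 is one option consistent with column 1 (Q + E ≡ U (mod 10), carry-in 0) — take it ⇒ U=5.
Step 3. [col 1: Q + E ≡ U (mod 10)] column 1 reads Q+E+carry(0)=U with E=3, U=5; with digits 3,5 already taken and all letters distinct, the only value for Q is 2, so Q=2.
Step 4. [col 2: U + Q ≡ N (mod 10)] in column 2 we have U+Q≡N with carry-in 0; given U=5, Q=2 and digits 2,3,5 already taken and all letters distinct, that pins N to 7. So N=7.
Step 5. [F] the sum has 6 digits but both addends have 5; that extra leading digit F is the final carry, namely 1, so F=1.
Step 6. [col 3: U + I ≡ U (mod 10)] column 3 reads U+I+carry(0)=U with U=5; with digits 1,2,3,5,7 already taken and all letters distinct, the only value for I is 0, so I=0.
Step 7. [col 4: W + M ≡ E (mod 10)] no forcing yet in column 4 (carry-in 0); M=4 is free and consistent — try it ⇒ M=4.
Step 8. [col 4: W + M ≡ E (mod 10)] column 4 reads W+M+carry(0)=E with M=4, E=3; with digits 0,1,2,3,4,5,7 already taken and all letters distinct, the only value for W is 9. So W=9.
Step 9. [col 5: M + H ≡ E (mod 10)] column 5: given M=4, E=3, carry-in 1, and digits 0,1,2,3,4,5,7,9 already taken and all letters distinct, M+H≡E (mod 10) forces H=8. So H=8.

Answer: E=3, F=1, H=8, I=0, M=4, N=7, Q=2, U=5, W=9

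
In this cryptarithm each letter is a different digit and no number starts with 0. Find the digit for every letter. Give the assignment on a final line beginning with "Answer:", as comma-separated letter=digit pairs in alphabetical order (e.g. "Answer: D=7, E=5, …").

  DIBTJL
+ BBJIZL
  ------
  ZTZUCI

Step 1. [col 1: L + L ≡ I (mod 10)] several values work for I in column 1 (L + L ≡ I (mod 10), carry-in 0); try I=4 ⇒ I=4.
Step 2. [col 1: L + L ≡ I (mod 10)] several values work for L in column 1 (L + L ≡ I (mod 10), carry-in 0); try L=2 ⇒ L=2.
Step 3. [col 2: J + Z ≡ C (mod 10)] J=7 is one option consistent with column 2 (J + Z ≡ C (mod 10), carry-in 0) — take it, so J=7.
Step 4. [col 2: J + Z ≡ C (mod 10)] no forcing yet in column 2 (carry-in 0); Z=9 is free and consistent — try it, so Z=9.
Step 5. [col 2: J + Z ≡ C (mod 10)] column 2 reads J+Z+carry(0)=C with J=7, Z=9; with digits 2,4,7,9 already taken and all letters distinct, the only value for C is 6, so C=6.
Step 6. [col 3: T + I ≡ U (mod 10)] no forcing yet in column 3 (carry-in 1); U=0 is free and consistent — try it ⇒ U=0.
Step 7. [col 3: T + I ≡ U (mod 10)] column 3 reads T+I+carry(1)=U with I=4, U=0; with digits 0,2,4,6,7,9 already taken and all letters distinct, the only value for T is 5 ⇒ T=5.
Step 8. [col 4: B + J ≡ Z (mod 10)] in column 4 we have B+J≡Z with carry-in 1; given J=7, Z=9 and digits 0,2,4,5,6,7,9 already taken and all letters distinct, that pins B to 1, so B=1.
Step 9. [col 6: D + B ≡ Z (mod 10)] column 6 reads D+B+carry(0)=Z with B=1, Z=9; with digits 0,1,2,4,5,6,7,9 already taken and all letters distinct, the only value for D is 8, so D=8.

Answer: B=1, C=6, D=8, I=4, J=7, L=2, T=5, U=0, Z=9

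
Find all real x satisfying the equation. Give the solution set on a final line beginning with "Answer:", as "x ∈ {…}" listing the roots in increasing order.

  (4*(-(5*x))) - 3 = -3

Step 1. [(4*(-(5*x))) - 3 = -3] the outer -3 inverts by adding 3 ⇒ sub: 4*(-(5*x)) = 0.
Step 2. [4*(-(5*x)) = 0] 4·(inner) — divide through by 4. So div: -(5*x) = 0.
Step 3. [-(5*x) = 0] flip signs both sides. So neg: 5*x = 0.
Step 4. [5*x = 0] 5·(inner) — divide through by 5, so div: x = 0.

Answer: x ∈ {0}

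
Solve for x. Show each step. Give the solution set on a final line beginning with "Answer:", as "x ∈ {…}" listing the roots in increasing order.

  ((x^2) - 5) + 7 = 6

Step 1. [((x^2) - 5) + 7 = 6] 7 comes off first (subtract 7) ⇒ sub: (x^2) - 5 = -1.
Step 2. [(x^2) - 5 = -1] add 5: x sits inside (… - 5). So sub: x^2 = 4.
Step 3. [x^2 = 4] √ both sides: 4 ≥ 0 gives two branches, so sqrt: x = 2 or -2.

Answer: x ∈ {-2, 2}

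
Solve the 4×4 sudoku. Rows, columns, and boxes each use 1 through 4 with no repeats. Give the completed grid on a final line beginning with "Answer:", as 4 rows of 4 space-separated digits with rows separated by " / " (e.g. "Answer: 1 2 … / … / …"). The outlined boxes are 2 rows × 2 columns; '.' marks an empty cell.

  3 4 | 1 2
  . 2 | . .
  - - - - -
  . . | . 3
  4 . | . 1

Step 1. [r3c1∈{1,2}] across col 1, 2 lands solely at r3c1, so r3c1=2.
Step 2. [r3c3∈{4}] only 4 remains possible at r3c3, so r3c3=4.
Step 3. [r2c3∈{3}] r2c3 has the single candidate 3. So r2c3=3.
Step 4. [r2c4∈{4}] r2c4 has the single candidate 4 ⇒ r2c4=4.
Step 5. [r4c3∈{2}] r4c3 is down to just 2, so r4c3=2.
Step 6. [r3c2∈{1}] nothing but 1 survives at r3c2 ⇒ r3c2=1.
Step 7. [r2c1∈{1}] nothing but 1 survives at r2c1. So r2c1=1.
Step 8. [r4c2∈{3}] r4c2 is down to just 3 ⇒ r4c2=3.

Answer: 3 4 1 2 / 1 2 3 4 / 2 1 4 3 / 4 3 2 1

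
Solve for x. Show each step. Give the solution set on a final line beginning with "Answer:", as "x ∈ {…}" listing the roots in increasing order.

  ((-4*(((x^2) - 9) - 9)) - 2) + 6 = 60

Step 1. [((-4*(((x^2) - 9) - 9)) - 2) + 6 = 60] +6 is outermost — subtract 6 both sides. So sub: (-4*(((x^2) - 9) - 9)) - 2 = 54.
Step 2. [(-4*(((x^2) - 9) - 9)) - 2 = 54] -2 is outermost — add 2 both sides. So sub: -4*(((x^2) - 9) - 9) = 56.
Step 3. [-4*(((x^2) - 9) - 9) = 56] divide by the outer -4 ⇒ div: ((x^2) - 9) - 9 = -14.
Step 4. [((x^2) - 9) - 9 = -14] 9 comes off first (add 9). So sub: (x^2) - 9 = -5.
Step 5. [(x^2) - 9 = -5] -9 is outermost — add 9 both sides. So sub: x^2 = 4.
Step 6. [x^2 = 4] √ both sides: 4 ≥ 0 gives two branches. So sqrt: x = 2 or -2.

Answer: x ∈ {-2, 2}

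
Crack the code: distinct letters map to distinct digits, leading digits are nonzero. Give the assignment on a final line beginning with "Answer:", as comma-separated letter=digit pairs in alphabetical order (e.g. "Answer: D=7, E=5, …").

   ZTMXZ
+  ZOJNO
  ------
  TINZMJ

Step 1. [col 1: Z + O ≡ J (mod 10)] column 1 (Z + O ≡ J (mod 10), carry-in 0) doesn't pin O yet; pick O=4 and continue. So O=4.
Step 2. [T] adding two 5-digit numbers gives at most 5+1 digits, and here it does — T is that final carry and must be 1 ⇒ T=1.
Step 3. [col 1: Z + O ≡ J (mod 10)] several values work for Z in column 1 (Z + O ≡ J (mod 10), carry-in 0); try Z=9. So Z=9.
Step 4. [col 1: Z + O ≡ J (mod 10)] from column 1 (Z=9, O=4, carry-in 0, digits 1,4,9 already taken and all letters distinct): J must equal 3. So J=3.
Step 5. [col 2: X + N ≡ M (mod 10)] no forcing yet in column 2 (carry-in 1); X=0 is free and consistent — try it. So X=0.
Step 6. [col 2: X + N ≡ M (mod 10)] several values work for M in column 2 (X + N ≡ M (mod 10), carry-in 1); try M=6. So M=6.
Step 7. [col 2: X + N ≡ M (mod 10)] in column 2 we have X+N≡M with carry-in 1; given X=0, M=6 and digits 0,1,3,4,6,9 already taken and all letters distinct, that pins N to 5 ⇒ N=5.
Step 8. [col 5: Z + Z ≡ I (mod 10)] column 5: given Z=9, carry-in 0, and digits 0,1,3,4,5,6,9 already taken and all letters distinct, Z+Z≡I (mod 10) forces I=8 ⇒ I=8.

Answer: I=8, J=3, M=6, N=5, O=4, T=1, X=0, Z=9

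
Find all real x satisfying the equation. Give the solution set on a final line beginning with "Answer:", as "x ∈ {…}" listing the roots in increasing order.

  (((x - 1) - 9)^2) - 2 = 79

Step 1. [(((x - 1) - 9)^2) - 2 = 79] -2 is outermost — add 2 both sides, so sub: ((x - 1) - 9)^2 = 81.
Step 2. [((x - 1) - 9)^2 = 81] √ both sides: 81 ≥ 0 gives two branches, so sqrt: (x - 1) - 9 = 9 or -9.
Step 3. [(x - 1) - 9 = 9 or -9] the outer -9 inverts by adding 9. So sub: x - 1 = 18 or 0.
Step 4. [x - 1 = 18 or 0] 1 comes off first (add 1). So sub: x = 19 or 1.

Answer: x ∈ {1, 19}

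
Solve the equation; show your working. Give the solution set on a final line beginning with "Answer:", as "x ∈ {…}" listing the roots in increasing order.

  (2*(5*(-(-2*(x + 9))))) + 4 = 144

Step 1. [(2*(5*(-(-2*(x + 9))))) + 4 = 144] 2 | LHS and 2 | 144: pull 2 out, so factor: (5*(-(-2*(x + 9)))) + 2 = 72.
Step 2. [(5*(-(-2*(x + 9)))) + 2 = 72] +2 is outermost — subtract 2 both sides ⇒ sub: 5*(-(-2*(x + 9))) = 70.
Step 3. [5*(-(-2*(x + 9))) = 70] LHS = 5·(…); ÷5 both sides. So div: -(-2*(x + 9)) = 14.
Step 4. [-(-2*(x + 9)) = 14] LHS negated; negate both sides, so neg: -2*(x + 9) = -14.
Step 5. [-2*(x + 9) = -14] -2·(inner) — divide through by -2 ⇒ div: x + 9 = 7.
Step 6. [x + 9 = 7] +9 is outermost — subtract 9 both sides, so sub: x = -2.

Answer: x ∈ {-2}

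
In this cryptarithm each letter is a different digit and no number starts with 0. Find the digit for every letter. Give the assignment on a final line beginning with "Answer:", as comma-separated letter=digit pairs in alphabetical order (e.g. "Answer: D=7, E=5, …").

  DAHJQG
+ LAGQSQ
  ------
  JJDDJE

Step 1. [col 1: G + Q ≡ E (mod 10)] column 1 (G + Q ≡ E (mod 10), carry-in 0) doesn't pin E yet; pick E=2 and continue, so E=2.
Step 2. [col 1: G + Q ≡ E (mod 10)] Q=8 is one option consistent with column 1 (G + Q ≡ E (mod 10), carry-in 0) — take it, so Q=8.
Step 3. [col 1: G + Q ≡ E (mod 10)] column 1 reads G+Q+carry(0)=E with Q=8, E=2; with digits 2,8 already taken and all letters distinct, the only value for G is 4, so G=4.
Step 4. [col 2: Q + S ≡ J (mod 10)] column 2 (Q + S ≡ J (mod 10), carry-in 1) doesn't pin S yet; pick S=7 and continue ⇒ S=7.
Step 5. [col 2: Q + S ≡ J (mod 10)] column 2: given Q=8, S=7, carry-in 1, and digits 2,4,7,8 already taken and all letters distinct, Q+S≡J (mod 10) forces J=6, so J=6.
Step 6. [col 3: J + Q ≡ D (mod 10)] from column 3 (J=6, Q=8, carry-in 1, digits 2,4,6,7,8 already taken and all letters distinct): D must equal 5, so D=5.
Step 7. [col 4: H + G ≡ D (mod 10)] column 4 reads H+G+carry(1)=D with G=4, D=5; with digits 2,4,5,6,7,8 already taken and all letters distinct, the only value for H is 0, so H=0.
Step 8. [col 5: A + A ≡ J (mod 10)] column 5: given J=6, carry-in 0, and digits 0,2,4,5,6,7,8 already taken and all letters distinct, A+A≡J (mod 10) forces A=3, so A=3.
Step 9. [col 6: D + L ≡ J (mod 10)] in column 6 we have D+L≡J with carry-in 0; given D=5, J=6 and digits 0,2,3,4,5,6,7,8 already taken and all letters distinct, that pins L to 1 ⇒ L=1.

Answer: A=3, D=5, E=2, G=4, H=0, J=6, L=1, Q=8, S=7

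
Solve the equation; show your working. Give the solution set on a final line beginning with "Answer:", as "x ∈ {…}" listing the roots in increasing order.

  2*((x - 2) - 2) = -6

Step 1. [2*((x - 2) - 2) = -6] leading coefficient 2: divide by 2, so div: (x - 2) - 2 = -3.
Step 2. [(x - 2) - 2 = -3] the outer -2 inverts by adding 2 ⇒ sub: x - 2 = -1.
Step 3. [x - 2 = -1] the outer -2 inverts by adding 2, so sub: x = 1.

Answer: x ∈ {1}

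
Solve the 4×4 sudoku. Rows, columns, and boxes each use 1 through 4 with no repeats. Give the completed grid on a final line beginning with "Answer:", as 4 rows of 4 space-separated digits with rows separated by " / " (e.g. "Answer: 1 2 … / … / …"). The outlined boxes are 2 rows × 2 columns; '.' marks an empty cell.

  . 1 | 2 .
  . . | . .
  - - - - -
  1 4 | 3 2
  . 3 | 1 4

Step 1. [r1c1∈{3,4}] 4 has one home in row 1: r1c1 ⇒ r1c1=4.
Step 2. [r2c1∈{2,3}] across col 1, 3 lands solely at r2c1, so r2c1=3.
Step 3. [r2c2∈{2}] nothing but 2 survives at r2c2. So r2c2=2.
Step 4. [r1c4∈{3}] r1c4 has the single candidate 3. So r1c4=3.
Step 5. [r2c3∈{4}] r2c3 is down to just 4 ⇒ r2c3=4.
Step 6. [r2c4∈{1}] r2c4's peers cover all but 1. So r2c4=1.
Step 7. [r4c1∈{2}] r4c1's peers cover all but 2. So r4c1=2.

Answer: 4 1 2 3 / 3 2 4 1 / 1 4 3 2 / 2 3 1 4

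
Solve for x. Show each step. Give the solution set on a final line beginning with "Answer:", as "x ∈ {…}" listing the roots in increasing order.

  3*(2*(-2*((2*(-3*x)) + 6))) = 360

Step 1. [3*(2*(-2*((2*(-3*x)) + 6))) = 360] LHS = 3·(…); ÷3 both sides. So div: 2*(-2*((2*(-3*x)) + 6)) = 120.
Step 2. [2*(-2*((2*(-3*x)) + 6)) = 120] 2 out front; divide by 2. So div: -2*((2*(-3*x)) + 6) = 60.
Step 3. [-2*((2*(-3*x)) + 6) = 60] divide by the outer -2. So div: (2*(-3*x)) + 6 = -30.
Step 4. [(2*(-3*x)) + 6 = -30] 2 | LHS and 2 | -30: pull 2 out. So factor: (-3*x) + 3 = -15.
Step 5. [(-3*x) + 3 = -15] -3 | LHS and -3 | -15: pull -3 out ⇒ factor: x - 1 = 5.
Step 6. [x - 1 = 5] peel the -1: add 1 from each side. So sub: x = 6.

Answer: x ∈ {6}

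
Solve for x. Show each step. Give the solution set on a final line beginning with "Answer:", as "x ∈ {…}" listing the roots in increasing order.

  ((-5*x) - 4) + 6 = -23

Step 1. [((-5*x) - 4) + 6 = -23] the outer +6 inverts by subtracting 6. So sub: (-5*x) - 4 = -29.
Step 2. [(-5*x) - 4 = -29] 4 comes off first (add 4), so sub: -5*x = -25.
Step 3. [-5*x = -25] LHS = -5·(…); ÷-5 both sides ⇒ div: x = 5.

Answer: x ∈ {5}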